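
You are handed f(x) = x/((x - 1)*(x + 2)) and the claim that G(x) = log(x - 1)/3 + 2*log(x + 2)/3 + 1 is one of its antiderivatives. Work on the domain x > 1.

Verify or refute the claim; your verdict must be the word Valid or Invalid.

d/dx[G] = x/(x**2 + x - 2)
This equals f(x) exactly, so the claim holds.

Valid - the claim checks out under differentiation.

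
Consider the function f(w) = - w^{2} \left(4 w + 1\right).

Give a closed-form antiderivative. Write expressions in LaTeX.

Since d/dw undoes antidifferentiation here, F'(w) = f(w) is required of F(w).
Check: d/dw[- w^{4} - \frac{w^{3}}{3}] = - 4 w^{3} - w^{2}, which equals f(w).

An antiderivative is F(w) = - w^{4} - \frac{w^{3}}{3}.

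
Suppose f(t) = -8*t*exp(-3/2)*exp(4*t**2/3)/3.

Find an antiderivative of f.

An antiderivative is F(t) = -exp(-3/2)*exp(4*t**2/3).

The substitution u = 4*t**2/3 - 3/2 works: f is exactly (dF/du)*(du/dt) for that inner function.
Check: d/dt[-exp(-3/2)*exp(4*t**2/3)] = -8*t*exp(-3/2)*exp(4*t**2/3)/3 = f(t).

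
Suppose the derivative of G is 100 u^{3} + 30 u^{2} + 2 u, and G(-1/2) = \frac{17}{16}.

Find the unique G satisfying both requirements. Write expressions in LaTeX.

G'(u) matches the chain-rule pattern g'(h)*h' with inner function h(u) = 5 u^{2} + u; substituting w = h(u) collapses the integral.
A general antiderivative is \left(5 u^{2} + u\right)^{2} + C.
The condition gives C = \frac{17}{16} - (\frac{9}{16}) = \frac{1}{2}.
So G(u) = \left(5 u^{2} + u\right)^{2} + \frac{1}{2}.
Check: d/du[\left(5 u^{2} + u\right)^{2} + \frac{1}{2}] = 100 u^{3} + 30 u^{2} + 2 u = G'(u).

G(u) = \left(5 u^{2} + u\right)^{2} + \frac{1}{2}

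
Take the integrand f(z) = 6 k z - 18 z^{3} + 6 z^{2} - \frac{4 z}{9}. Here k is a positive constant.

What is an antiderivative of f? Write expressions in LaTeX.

An antiderivative is F(z) = 3 k z^{2} - \frac{\left(3 z^{2} - \frac{2 z}{3}\right)^{2}}{2}.

The integrand splits into summands that can be handled one at a time.
Check: d/dz[3 k z^{2} - \frac{\left(3 z^{2} - \frac{2 z}{3}\right)^{2}}{2}] = 6 k z - 18 z^{3} + 6 z^{2} - \frac{4 z}{9} = f(z).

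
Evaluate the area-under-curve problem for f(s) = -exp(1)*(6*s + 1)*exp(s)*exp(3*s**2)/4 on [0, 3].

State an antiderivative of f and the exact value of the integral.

Antiderivative: F(s) = -exp(1)*exp(s)*exp(3*s**2)/4; value = -exp(31)/4 + exp(1)/4

The substitution u = 3*s**2 + s + 1 works: f is exactly (dF/du)*(du/ds) for that inner function.
F(s) = -exp(1)*exp(s)*exp(3*s**2)/4 is an antiderivative of f.
Check: d/ds[-exp(1)*exp(s)*exp(3*s**2)/4] = -3*exp(1)*s*exp(s)*exp(3*s**2)/2 - exp(1)*exp(s)*exp(3*s**2)/4, which equals f(s).
F(3) = -exp(31)/4; F(0) = -exp(1)/4.
Integral = F(3) - F(0) = -exp(31)/4 + exp(1)/4.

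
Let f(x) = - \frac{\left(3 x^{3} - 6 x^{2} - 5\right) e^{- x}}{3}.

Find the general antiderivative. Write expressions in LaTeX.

Recognize the product-rule pattern: f = u'v + uv' with u = x^{3} + x^{2} + 2 x + \frac{1}{3}, v = e^{- x}, so integration by parts undoes it.
Check: d/dx[\frac{\left(3 x^{3} + 3 x^{2} + 6 x + 1\right) e^{- x}}{3}] = \frac{\left(- 3 x^{3} + 6 x^{2} + 5\right) e^{- x}}{3}, which equals f(x).

F(x) = \frac{\left(3 x^{3} + 3 x^{2} + 6 x + 1\right) e^{- x}}{3} + C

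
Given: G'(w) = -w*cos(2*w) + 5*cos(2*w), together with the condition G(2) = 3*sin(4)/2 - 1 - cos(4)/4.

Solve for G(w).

Integrate term by term and add the pieces.
A general antiderivative is -w*sin(2*w)/2 + 5*sin(2*w)/2 - cos(2*w)/4 + C.
The condition gives C = 3*sin(4)/2 - 1 - cos(4)/4 - (3*sin(4)/2 - cos(4)/4) = -1.
So G(w) = -w*sin(2*w)/2 + 5*sin(2*w)/2 - cos(2*w)/4 - 1.
Check: d/dw[-w*sin(2*w)/2 + 5*sin(2*w)/2 - cos(2*w)/4 - 1] = -w*cos(2*w) + 5*cos(2*w) = G'(w).

G(w) = -w*sin(2*w)/2 + 5*sin(2*w)/2 - cos(2*w)/4 - 1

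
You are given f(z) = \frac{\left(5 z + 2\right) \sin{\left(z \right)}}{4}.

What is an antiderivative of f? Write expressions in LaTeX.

An antiderivative is F(z) = - \frac{5 z \cos{\left(z \right)}}{4} + \frac{5 \sin{\left(z \right)}}{4} - \frac{\cos{\left(z \right)}}{2}.

Check any antiderivative F(z) by computing F'(z) and comparing it with f(z).
Check: d/dz[- \frac{5 z \cos{\left(z \right)}}{4} + \frac{5 \sin{\left(z \right)}}{4} - \frac{\cos{\left(z \right)}}{2}] = \frac{5 z \sin{\left(z \right)}}{4} + \frac{\sin{\left(z \right)}}{2}, which equals f(z).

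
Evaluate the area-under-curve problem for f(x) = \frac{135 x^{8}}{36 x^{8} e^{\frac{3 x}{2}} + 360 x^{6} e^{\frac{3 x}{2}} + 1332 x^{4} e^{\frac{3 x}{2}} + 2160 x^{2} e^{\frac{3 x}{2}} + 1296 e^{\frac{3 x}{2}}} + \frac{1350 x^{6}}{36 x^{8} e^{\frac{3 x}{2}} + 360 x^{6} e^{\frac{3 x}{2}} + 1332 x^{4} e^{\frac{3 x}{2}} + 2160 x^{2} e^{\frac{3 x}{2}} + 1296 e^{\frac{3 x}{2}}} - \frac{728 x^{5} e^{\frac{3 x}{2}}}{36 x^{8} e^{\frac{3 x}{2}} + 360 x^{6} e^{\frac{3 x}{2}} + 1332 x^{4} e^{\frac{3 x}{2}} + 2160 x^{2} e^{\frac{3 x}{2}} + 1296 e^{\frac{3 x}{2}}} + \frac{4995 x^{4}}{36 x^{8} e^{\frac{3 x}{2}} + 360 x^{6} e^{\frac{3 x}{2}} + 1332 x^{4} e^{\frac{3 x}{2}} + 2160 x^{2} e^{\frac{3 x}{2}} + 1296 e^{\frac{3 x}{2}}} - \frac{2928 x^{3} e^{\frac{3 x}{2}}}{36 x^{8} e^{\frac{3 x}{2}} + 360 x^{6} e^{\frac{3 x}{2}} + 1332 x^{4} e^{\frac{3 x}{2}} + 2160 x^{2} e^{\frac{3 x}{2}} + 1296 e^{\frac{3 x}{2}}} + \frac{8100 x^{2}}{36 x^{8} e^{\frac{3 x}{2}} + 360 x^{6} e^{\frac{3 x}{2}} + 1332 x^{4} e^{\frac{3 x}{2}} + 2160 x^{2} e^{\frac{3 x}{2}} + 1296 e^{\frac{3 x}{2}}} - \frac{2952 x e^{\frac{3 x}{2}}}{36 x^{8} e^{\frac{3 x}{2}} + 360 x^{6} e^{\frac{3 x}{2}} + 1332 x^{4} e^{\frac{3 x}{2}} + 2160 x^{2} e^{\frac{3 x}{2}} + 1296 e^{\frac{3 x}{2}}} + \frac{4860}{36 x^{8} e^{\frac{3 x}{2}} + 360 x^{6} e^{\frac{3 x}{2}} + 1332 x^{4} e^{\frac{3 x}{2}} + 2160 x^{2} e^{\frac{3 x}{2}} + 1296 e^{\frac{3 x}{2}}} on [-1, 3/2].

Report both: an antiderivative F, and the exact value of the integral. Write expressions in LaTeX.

Integrate term by term and add the pieces.
F(x) = \frac{\left(- 45 \left(x^{2} + 2\right) \left(x^{2} + 3\right) + 180 \left(x^{2} + 2\right) e^{\frac{3 x}{2}} + 2 \left(x^{2} + 3\right) e^{\frac{3 x}{2}}\right) e^{- \frac{3 x}{2}}}{18 \left(x^{2} + 2\right) \left(x^{2} + 3\right)} is an antiderivative of f.
Check: d/dx[\frac{\left(- 45 \left(x^{2} + 2\right) \left(x^{2} + 3\right) + 180 \left(x^{2} + 2\right) e^{\frac{3 x}{2}} + 2 \left(x^{2} + 3\right) e^{\frac{3 x}{2}}\right) e^{- \frac{3 x}{2}}}{18 \left(x^{2} + 2\right) \left(x^{2} + 3\right)}] = \frac{135 x^{8} + 1350 x^{6} - 728 x^{5} e^{\frac{3 x}{2}} + 4995 x^{4} - 2928 x^{3} e^{\frac{3 x}{2}} + 8100 x^{2} - 2952 x e^{\frac{3 x}{2}} + 4860}{36 x^{8} e^{\frac{3 x}{2}} + 360 x^{6} e^{\frac{3 x}{2}} + 1332 x^{4} e^{\frac{3 x}{2}} + 2160 x^{2} e^{\frac{3 x}{2}} + 1296 e^{\frac{3 x}{2}}}, which equals f(x).
F(3/2) = \frac{2068}{1071} - \frac{5}{2 e^{\frac{9}{4}}}; F(-1) = \frac{137}{54} - \frac{5 e^{\frac{3}{2}}}{2}.
Integral = F(3/2) - F(-1) = - \frac{3895}{6426} - \frac{5}{2 e^{\frac{9}{4}}} + \frac{5 e^{\frac{3}{2}}}{2}.

Antiderivative: F(x) = \frac{\left(- 45 \left(x^{2} + 2\right) \left(x^{2} + 3\right) + 180 \left(x^{2} + 2\right) e^{\frac{3 x}{2}} + 2 \left(x^{2} + 3\right) e^{\frac{3 x}{2}}\right) e^{- \frac{3 x}{2}}}{18 \left(x^{2} + 2\right) \left(x^{2} + 3\right)}; value = - \frac{3895}{6426} - \frac{5}{2 e^{\frac{9}{4}}} + \frac{5 e^{\frac{3}{2}}}{2}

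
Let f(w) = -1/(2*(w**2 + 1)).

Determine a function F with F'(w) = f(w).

An antiderivative is F(w) = -atan(w)/2.

Differentiate the proposed F(w) back; it has to land on f(w) exactly.
Check: d/dw[-atan(w)/2] = -1/(2*w**2 + 2), which equals f(w).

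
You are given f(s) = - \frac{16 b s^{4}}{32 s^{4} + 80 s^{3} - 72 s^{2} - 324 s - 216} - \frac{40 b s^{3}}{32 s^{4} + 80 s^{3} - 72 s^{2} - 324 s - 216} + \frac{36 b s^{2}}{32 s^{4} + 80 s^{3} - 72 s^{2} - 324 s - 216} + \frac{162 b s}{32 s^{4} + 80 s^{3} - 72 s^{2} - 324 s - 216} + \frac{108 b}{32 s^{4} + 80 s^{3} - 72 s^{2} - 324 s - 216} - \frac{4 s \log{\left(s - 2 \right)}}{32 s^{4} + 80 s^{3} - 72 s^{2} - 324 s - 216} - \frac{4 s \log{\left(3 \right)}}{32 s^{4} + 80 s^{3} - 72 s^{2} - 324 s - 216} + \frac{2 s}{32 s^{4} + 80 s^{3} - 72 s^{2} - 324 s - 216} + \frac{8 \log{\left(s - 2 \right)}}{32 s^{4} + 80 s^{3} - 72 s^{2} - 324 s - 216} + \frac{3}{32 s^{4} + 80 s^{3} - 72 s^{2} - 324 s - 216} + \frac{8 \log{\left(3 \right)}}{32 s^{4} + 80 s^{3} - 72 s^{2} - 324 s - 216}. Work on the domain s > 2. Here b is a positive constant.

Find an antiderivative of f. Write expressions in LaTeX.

The integrand splits into summands that can be handled one at a time.
Check: d/ds[- \frac{8 b s^{3} + 24 b s^{2} + 18 b s - \log{\left(3 s - 6 \right)}}{4 \left(2 s + 3\right)^{2}}] = \frac{- 16 b s^{4} - 40 b s^{3} + 36 b s^{2} + 162 b s + 108 b - 4 s \log{\left(s - 2 \right)} - 4 s \log{\left(3 \right)} + 2 s + 8 \log{\left(s - 2 \right)} + 3 + 8 \log{\left(3 \right)}}{32 s^{4} + 80 s^{3} - 72 s^{2} - 324 s - 216}, which equals f(s).

An antiderivative is F(s) = - \frac{8 b s^{3} + 24 b s^{2} + 18 b s - \log{\left(3 s - 6 \right)}}{4 \left(2 s + 3\right)^{2}}.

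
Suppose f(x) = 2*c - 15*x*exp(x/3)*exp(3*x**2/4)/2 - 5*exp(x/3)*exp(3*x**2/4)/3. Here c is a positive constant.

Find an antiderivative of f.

The integrand splits into summands that can be handled one at a time.
Check: d/dx[2*c*x - 5*exp(x/3)*exp(3*x**2/4)] = 2*c - 15*x*exp(x/3)*exp(3*x**2/4)/2 - 5*exp(x/3)*exp(3*x**2/4)/3 = f(x).

An antiderivative is F(x) = 2*c*x - 5*exp(x/3)*exp(3*x**2/4).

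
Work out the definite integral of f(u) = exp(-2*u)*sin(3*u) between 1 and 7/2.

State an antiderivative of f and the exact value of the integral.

Antiderivative: F(u) = -2*exp(-2*u)*sin(3*u)/13 - 3*exp(-2*u)*cos(3*u)/13; value = 3*exp(-2)*cos(3)/13 - 3*exp(-7)*cos(21/2)/13 - 2*exp(-7)*sin(21/2)/13 + 2*exp(-2)*sin(3)/13

Any candidate F(u) must reproduce f(u) exactly when differentiated.
F(u) = -2*exp(-2*u)*sin(3*u)/13 - 3*exp(-2*u)*cos(3*u)/13 is an antiderivative of f.
Check: d/du[-2*exp(-2*u)*sin(3*u)/13 - 3*exp(-2*u)*cos(3*u)/13] = exp(-2*u)*sin(3*u) = f(u).
F(7/2) = -3*exp(-7)*cos(21/2)/13 - 2*exp(-7)*sin(21/2)/13; F(1) = -2*exp(-2)*sin(3)/13 - 3*exp(-2)*cos(3)/13.
Integral = F(7/2) - F(1) = 3*exp(-2)*cos(3)/13 - 3*exp(-7)*cos(21/2)/13 - 2*exp(-7)*sin(21/2)/13 + 2*exp(-2)*sin(3)/13.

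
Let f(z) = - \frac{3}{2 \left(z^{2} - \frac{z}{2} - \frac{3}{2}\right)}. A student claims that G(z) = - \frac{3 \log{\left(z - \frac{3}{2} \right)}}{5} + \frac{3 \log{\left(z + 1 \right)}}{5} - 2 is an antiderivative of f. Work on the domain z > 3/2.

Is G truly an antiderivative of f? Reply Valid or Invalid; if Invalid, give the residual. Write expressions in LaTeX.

Valid - the claim checks out under differentiation.

d/dz[G] = - \frac{3}{2 z^{2} - z - 3}
This equals f(z) exactly, so the claim holds.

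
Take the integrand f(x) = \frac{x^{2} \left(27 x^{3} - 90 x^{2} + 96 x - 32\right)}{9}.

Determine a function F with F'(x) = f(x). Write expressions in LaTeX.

f matches the chain-rule pattern g'(h)*h' with inner function h(x) = x^{2} - \frac{4 x}{3}; substituting u = h(x) collapses the integral.
Check: d/dx[\frac{x^{3} \left(3 x - 4\right)^{3}}{54}] = 3 x^{5} - 10 x^{4} + \frac{32 x^{3}}{3} - \frac{32 x^{2}}{9}, which equals f(x).

An antiderivative is F(x) = \frac{x^{3} \left(3 x - 4\right)^{3}}{54}.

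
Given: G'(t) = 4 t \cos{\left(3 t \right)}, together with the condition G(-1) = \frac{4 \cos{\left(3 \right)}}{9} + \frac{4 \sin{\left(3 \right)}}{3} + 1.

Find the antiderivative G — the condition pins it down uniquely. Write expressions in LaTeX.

G(t) = \frac{12 t \sin{\left(3 t \right)} + 4 \cos{\left(3 t \right)} + 9}{9}

The proposed G(t) is checked by its d/dt: the result must match the given G'(t).
A general antiderivative is \frac{4 t \sin{\left(3 t \right)}}{3} + \frac{4 \cos{\left(3 t \right)}}{9} + C.
The condition gives C = \frac{4 \cos{\left(3 \right)}}{9} + \frac{4 \sin{\left(3 \right)}}{3} + 1 - (\frac{4 \cos{\left(3 \right)}}{9} + \frac{4 \sin{\left(3 \right)}}{3}) = 1.
So G(t) = \frac{12 t \sin{\left(3 t \right)} + 4 \cos{\left(3 t \right)} + 9}{9}.
Check: d/dt[\frac{12 t \sin{\left(3 t \right)} + 4 \cos{\left(3 t \right)} + 9}{9}] = 4 t \cos{\left(3 t \right)} = G'(t).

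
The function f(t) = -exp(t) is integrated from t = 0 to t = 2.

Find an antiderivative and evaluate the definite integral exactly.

An antiderivative F(t) passes only if d/dt[F] lands on f(t) exactly.
F(t) = -exp(t) is an antiderivative of f.
Check: d/dt[-exp(t)] = -exp(t) = f(t).
F(2) = -exp(2); F(0) = -1.
Integral = F(2) - F(0) = 1 - exp(2).

Antiderivative: F(t) = -exp(t); value = 1 - exp(2)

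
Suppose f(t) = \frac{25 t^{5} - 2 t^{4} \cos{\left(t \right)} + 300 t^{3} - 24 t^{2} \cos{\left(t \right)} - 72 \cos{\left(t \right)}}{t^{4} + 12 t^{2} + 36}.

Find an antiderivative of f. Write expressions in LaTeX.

An antiderivative is F(t) = \frac{25 t^{4}}{2 \left(t^{2} + 6\right)} - 2 \sin{\left(t \right)}.

Since d/dt undoes antidifferentiation here, F'(t) = f(t) is required of F(t).
Check: d/dt[\frac{25 t^{4}}{2 \left(t^{2} + 6\right)} - 2 \sin{\left(t \right)}] = \frac{25 t^{5} - 2 t^{4} \cos{\left(t \right)} + 300 t^{3} - 24 t^{2} \cos{\left(t \right)} - 72 \cos{\left(t \right)}}{t^{4} + 12 t^{2} + 36} = f(t).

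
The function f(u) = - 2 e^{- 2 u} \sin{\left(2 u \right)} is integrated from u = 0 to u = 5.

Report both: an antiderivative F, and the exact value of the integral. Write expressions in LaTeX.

Differentiate the proposed F(u) back; it has to land on f(u) exactly.
F(u) = \frac{\left(\sin{\left(2 u \right)} + \cos{\left(2 u \right)}\right) e^{- 2 u}}{2} is an antiderivative of f.
Check: d/du[\frac{\left(\sin{\left(2 u \right)} + \cos{\left(2 u \right)}\right) e^{- 2 u}}{2}] = - 2 e^{- 2 u} \sin{\left(2 u \right)} = f(u).
F(5) = \frac{\cos{\left(10 \right)}}{2 e^{10}} + \frac{\sin{\left(10 \right)}}{2 e^{10}}; F(0) = \frac{1}{2}.
Integral = F(5) - F(0) = - \frac{1}{2} + \frac{\cos{\left(10 \right)}}{2 e^{10}} + \frac{\sin{\left(10 \right)}}{2 e^{10}}.

Antiderivative: F(u) = \frac{\left(\sin{\left(2 u \right)} + \cos{\left(2 u \right)}\right) e^{- 2 u}}{2}; value = - \frac{1}{2} + \frac{\cos{\left(10 \right)}}{2 e^{10}} + \frac{\sin{\left(10 \right)}}{2 e^{10}}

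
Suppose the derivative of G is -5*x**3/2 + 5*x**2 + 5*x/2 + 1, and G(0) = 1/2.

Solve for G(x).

G(x) = (-15*x**4 + 40*x**3 + 30*x**2 + 24*x + 12)/24

Integrate term by term and add the pieces.
A general antiderivative is -5*x**4/8 + 5*x**3/3 + 5*x**2/4 + x + C.
The condition gives C = 1/2 - (0) = 1/2.
So G(x) = (-15*x**4 + 40*x**3 + 30*x**2 + 24*x + 12)/24.
Check: d/dx[(-15*x**4 + 40*x**3 + 30*x**2 + 24*x + 12)/24] = -5*x**3/2 + 5*x**2 + 5*x/2 + 1 = G'(x).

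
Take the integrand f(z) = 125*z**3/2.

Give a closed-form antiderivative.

An antiderivative is F(z) = 125*z**4/8.

Recover f(z) by differentiating a candidate F(z); any mismatch rules it out.
Check: d/dz[125*z**4/8] = 125*z**3/2 = f(z).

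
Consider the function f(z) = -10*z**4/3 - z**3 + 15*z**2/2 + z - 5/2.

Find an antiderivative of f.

Integrate term by term and add the pieces.
Check: d/dz[-2*z**5/3 - z**4/4 + 5*z**3/2 + z**2/2 - 5*z/2] = -10*z**4/3 - z**3 + 15*z**2/2 + z - 5/2 = f(z).

An antiderivative is F(z) = -2*z**5/3 - z**4/4 + 5*z**3/2 + z**2/2 - 5*z/2.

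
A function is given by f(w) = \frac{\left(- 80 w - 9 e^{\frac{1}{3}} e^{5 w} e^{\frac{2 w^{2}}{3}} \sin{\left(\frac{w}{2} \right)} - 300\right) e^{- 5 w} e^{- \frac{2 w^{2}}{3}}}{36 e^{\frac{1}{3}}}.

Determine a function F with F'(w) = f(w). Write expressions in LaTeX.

An antiderivative is F(w) = \frac{10 e^{- \frac{2 w^{2}}{3} - 5 w - \frac{1}{3}} + 3 \cos{\left(\frac{w}{2} \right)}}{6}.

Recover f(w) by differentiating a candidate F(w); any mismatch rules it out.
Check: d/dw[\frac{10 e^{- \frac{2 w^{2}}{3} - 5 w - \frac{1}{3}} + 3 \cos{\left(\frac{w}{2} \right)}}{6}] = \frac{\left(- 80 w - 9 e^{\frac{1}{3}} e^{5 w} e^{\frac{2 w^{2}}{3}} \sin{\left(\frac{w}{2} \right)} - 300\right) e^{- 5 w} e^{- \frac{2 w^{2}}{3}}}{36 e^{\frac{1}{3}}} = f(w).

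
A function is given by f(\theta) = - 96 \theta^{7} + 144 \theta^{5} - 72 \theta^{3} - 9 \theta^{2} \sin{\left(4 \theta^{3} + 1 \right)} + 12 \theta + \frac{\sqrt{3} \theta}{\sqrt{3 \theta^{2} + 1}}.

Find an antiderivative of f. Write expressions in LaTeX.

The integrand splits into summands that can be handled one at a time.
Check: d/d\theta[\sqrt{\theta^{2} + \frac{1}{3}} - \frac{3 \left(2 \theta^{2} - 1\right)^{4}}{4} + \frac{3 \cos{\left(4 \theta^{3} + 1 \right)}}{4}] = \frac{- 96 \theta^{7} \sqrt{3 \theta^{2} + 1} + 144 \theta^{5} \sqrt{3 \theta^{2} + 1} - 72 \theta^{3} \sqrt{3 \theta^{2} + 1} - 9 \theta^{2} \sqrt{3 \theta^{2} + 1} \sin{\left(4 \theta^{3} + 1 \right)} + 12 \theta \sqrt{3 \theta^{2} + 1} + \sqrt{3} \theta}{\sqrt{3 \theta^{2} + 1}}, which equals f(\theta).

An antiderivative is F(\theta) = \sqrt{\theta^{2} + \frac{1}{3}} - \frac{3 \left(2 \theta^{2} - 1\right)^{4}}{4} + \frac{3 \cos{\left(4 \theta^{3} + 1 \right)}}{4}.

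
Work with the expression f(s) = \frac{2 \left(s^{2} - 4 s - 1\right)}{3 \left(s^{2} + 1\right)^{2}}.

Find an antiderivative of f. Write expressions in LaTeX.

Recognize the product-rule pattern: f = u'v + uv' with u = \frac{1}{\frac{3 s^{2}}{2} + \frac{3}{2}}, v = 2 - s, so integration by parts undoes it.
Check: d/ds[\frac{2 \left(2 - s\right)}{3 \left(s^{2} + 1\right)}] = \frac{2 s^{2} - 8 s - 2}{3 s^{4} + 6 s^{2} + 3}, which equals f(s).

An antiderivative is F(s) = \frac{2 \left(2 - s\right)}{3 \left(s^{2} + 1\right)}.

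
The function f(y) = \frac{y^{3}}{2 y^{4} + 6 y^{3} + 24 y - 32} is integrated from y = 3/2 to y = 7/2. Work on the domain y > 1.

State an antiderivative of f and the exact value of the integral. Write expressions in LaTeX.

Antiderivative: F(y) = \frac{\log{\left(y - 1 \right)}}{50} + \frac{8 \log{\left(y + 4 \right)}}{25} + \frac{2 \log{\left(y^{2} + 4 \right)}}{25} - \frac{3 \operatorname{atan}{\left(\frac{y}{2} \right)}}{25}; value = - \frac{8 \log{\left(\frac{11}{2} \right)}}{25} - \frac{2 \log{\left(\frac{25}{4} \right)}}{25} - \frac{3 \operatorname{atan}{\left(\frac{7}{4} \right)}}{25} + \frac{\log{\left(2 \right)}}{50} + \frac{\log{\left(\frac{5}{2} \right)}}{50} + \frac{3 \operatorname{atan}{\left(\frac{3}{4} \right)}}{25} + \frac{2 \log{\left(\frac{65}{4} \right)}}{25} + \frac{8 \log{\left(\frac{15}{2} \right)}}{25}

Factor the denominator (2 \left(y - 1\right) \left(y + 4\right) \left(y^{2} + 4\right)) and decompose: f = \frac{2 \left(2 y - 3\right)}{25 \left(y^{2} + 4\right)} + \frac{8}{25 \left(y + 4\right)} + \frac{1}{50 \left(y - 1\right)}; each piece integrates to a log, atan, or power term.
F(y) = \frac{\log{\left(y - 1 \right)}}{50} + \frac{8 \log{\left(y + 4 \right)}}{25} + \frac{2 \log{\left(y^{2} + 4 \right)}}{25} - \frac{3 \operatorname{atan}{\left(\frac{y}{2} \right)}}{25} is an antiderivative of f.
Check: d/dy[\frac{\log{\left(y - 1 \right)}}{50} + \frac{8 \log{\left(y + 4 \right)}}{25} + \frac{2 \log{\left(y^{2} + 4 \right)}}{25} - \frac{3 \operatorname{atan}{\left(\frac{y}{2} \right)}}{25}] = \frac{y^{3}}{2 y^{4} + 6 y^{3} + 24 y - 32} = f(y).
F(7/2) = - \frac{3 \operatorname{atan}{\left(\frac{7}{4} \right)}}{25} + \frac{\log{\left(\frac{5}{2} \right)}}{50} + \frac{2 \log{\left(\frac{65}{4} \right)}}{25} + \frac{8 \log{\left(\frac{15}{2} \right)}}{25}; F(3/2) = - \frac{3 \operatorname{atan}{\left(\frac{3}{4} \right)}}{25} - \frac{\log{\left(2 \right)}}{50} + \frac{2 \log{\left(\frac{25}{4} \right)}}{25} + \frac{8 \log{\left(\frac{11}{2} \right)}}{25}.
Integral = F(7/2) - F(3/2) = - \frac{8 \log{\left(\frac{11}{2} \right)}}{25} - \frac{2 \log{\left(\frac{25}{4} \right)}}{25} - \frac{3 \operatorname{atan}{\left(\frac{7}{4} \right)}}{25} + \frac{\log{\left(2 \right)}}{50} + \frac{\log{\left(\frac{5}{2} \right)}}{50} + \frac{3 \operatorname{atan}{\left(\frac{3}{4} \right)}}{25} + \frac{2 \log{\left(\frac{65}{4} \right)}}{25} + \frac{8 \log{\left(\frac{15}{2} \right)}}{25}.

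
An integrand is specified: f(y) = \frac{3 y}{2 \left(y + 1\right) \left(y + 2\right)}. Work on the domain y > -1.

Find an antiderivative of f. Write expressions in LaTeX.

An antiderivative is F(y) = - \frac{3 \left(\log{\left(y + 1 \right)} - 2 \log{\left(y + 2 \right)}\right)}{2}.

The denominator factors as 2 \left(y + 1\right) \left(y + 2\right); partial fractions split f into directly integrable pieces: \frac{3}{y + 2} - \frac{3}{2 \left(y + 1\right)}.
Check: d/dy[- \frac{3 \left(\log{\left(y + 1 \right)} - 2 \log{\left(y + 2 \right)}\right)}{2}] = \frac{3 y}{2 y^{2} + 6 y + 4}, which equals f(y).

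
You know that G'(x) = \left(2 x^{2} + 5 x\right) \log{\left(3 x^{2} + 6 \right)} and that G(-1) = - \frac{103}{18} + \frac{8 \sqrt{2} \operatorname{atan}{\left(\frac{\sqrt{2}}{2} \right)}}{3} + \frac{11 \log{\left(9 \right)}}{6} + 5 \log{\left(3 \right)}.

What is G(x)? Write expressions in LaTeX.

Since d/dx undoes antidifferentiation here, G(x) must give back the stated G'(x).
A general antiderivative is - \frac{4 x^{3}}{9} - \frac{5 x^{2}}{2} + \frac{8 x}{3} + \left(\frac{2 x^{3}}{3} + \frac{5 x^{2}}{2}\right) \log{\left(3 x^{2} + 6 \right)} + 5 \log{\left(x^{2} + 2 \right)} - \frac{8 \sqrt{2} \operatorname{atan}{\left(\frac{\sqrt{2} x}{2} \right)}}{3} + C.
The condition gives C = - \frac{103}{18} + \frac{8 \sqrt{2} \operatorname{atan}{\left(\frac{\sqrt{2}}{2} \right)}}{3} + \frac{11 \log{\left(9 \right)}}{6} + 5 \log{\left(3 \right)} - (- \frac{85}{18} + \frac{8 \sqrt{2} \operatorname{atan}{\left(\frac{\sqrt{2}}{2} \right)}}{3} + \frac{11 \log{\left(9 \right)}}{6} + 5 \log{\left(3 \right)}) = -1.
So G(x) = \frac{12 x^{3} \log{\left(3 x^{2} + 6 \right)} - 8 x^{3} + 45 x^{2} \log{\left(3 x^{2} + 6 \right)} - 45 x^{2} + 48 x + 90 \log{\left(x^{2} + 2 \right)} - 48 \sqrt{2} \operatorname{atan}{\left(\frac{\sqrt{2} x}{2} \right)} - 18}{18}.
Check: d/dx[\frac{12 x^{3} \log{\left(3 x^{2} + 6 \right)} - 8 x^{3} + 45 x^{2} \log{\left(3 x^{2} + 6 \right)} - 45 x^{2} + 48 x + 90 \log{\left(x^{2} + 2 \right)} - 48 \sqrt{2} \operatorname{atan}{\left(\frac{\sqrt{2} x}{2} \right)} - 18}{18}] = 2 x^{2} \log{\left(x^{2} + 2 \right)} + 2 x^{2} \log{\left(3 \right)} + 5 x \log{\left(x^{2} + 2 \right)} + 5 x \log{\left(3 \right)}, which equals G'(x).

G(x) = \frac{12 x^{3} \log{\left(3 x^{2} + 6 \right)} - 8 x^{3} + 45 x^{2} \log{\left(3 x^{2} + 6 \right)} - 45 x^{2} + 48 x + 90 \log{\left(x^{2} + 2 \right)} - 48 \sqrt{2} \operatorname{atan}{\left(\frac{\sqrt{2} x}{2} \right)} - 18}{18}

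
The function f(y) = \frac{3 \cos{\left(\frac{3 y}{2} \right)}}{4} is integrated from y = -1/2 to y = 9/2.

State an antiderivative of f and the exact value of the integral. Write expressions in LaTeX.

Antiderivative: F(y) = \frac{\sin{\left(\frac{3 y}{2} \right)}}{2}; value = \frac{\sin{\left(\frac{27}{4} \right)}}{2} + \frac{\sin{\left(\frac{3}{4} \right)}}{2}

A first test for any F(y): its y-derivative must equal f(y) identically.
F(y) = \frac{\sin{\left(\frac{3 y}{2} \right)}}{2} is an antiderivative of f.
Check: d/dy[\frac{\sin{\left(\frac{3 y}{2} \right)}}{2}] = \frac{3 \cos{\left(\frac{3 y}{2} \right)}}{4} = f(y).
F(9/2) = \frac{\sin{\left(\frac{27}{4} \right)}}{2}; F(-1/2) = - \frac{\sin{\left(\frac{3}{4} \right)}}{2}.
Integral = F(9/2) - F(-1/2) = \frac{\sin{\left(\frac{27}{4} \right)}}{2} + \frac{\sin{\left(\frac{3}{4} \right)}}{2}.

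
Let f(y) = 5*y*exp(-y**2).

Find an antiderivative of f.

f matches the chain-rule pattern g'(h)*h' with inner function h(y) = -y**2; substituting u = h(y) collapses the integral.
Check: d/dy[-5*exp(-y**2)/2] = 5*y*exp(-y**2) = f(y).

An antiderivative is F(y) = -5*exp(-y**2)/2.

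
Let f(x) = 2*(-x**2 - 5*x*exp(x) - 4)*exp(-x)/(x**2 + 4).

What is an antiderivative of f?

An antiderivative is F(x) = (-5*exp(x)*log(x**2 + 4) + 2)*exp(-x).

Check any antiderivative F(x) by computing F'(x) and comparing it with f(x).
Check: d/dx[(-5*exp(x)*log(x**2 + 4) + 2)*exp(-x)] = (-2*x**2 - 10*x*exp(x) - 8)/(x**2*exp(x) + 4*exp(x)), which equals f(x).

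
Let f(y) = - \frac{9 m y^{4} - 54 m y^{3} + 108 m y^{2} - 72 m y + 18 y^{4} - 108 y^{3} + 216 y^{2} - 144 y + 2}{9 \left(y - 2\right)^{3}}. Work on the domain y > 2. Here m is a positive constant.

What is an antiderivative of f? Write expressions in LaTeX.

An antiderivative is F(y) = \frac{- 9 m y^{4} + 36 m y^{3} - 36 m y^{2} - 18 y^{4} + 72 y^{3} - 72 y^{2} + 2}{18 y^{2} - 72 y + 72}.

A candidate is checked by its d/dy: the result must match f(y).
Check: d/dy[\frac{- 9 m y^{4} + 36 m y^{3} - 36 m y^{2} - 18 y^{4} + 72 y^{3} - 72 y^{2} + 2}{18 y^{2} - 72 y + 72}] = \frac{- 9 m y^{4} + 54 m y^{3} - 108 m y^{2} + 72 m y - 18 y^{4} + 108 y^{3} - 216 y^{2} + 144 y - 2}{9 y^{3} - 54 y^{2} + 108 y - 72}, which equals f(y).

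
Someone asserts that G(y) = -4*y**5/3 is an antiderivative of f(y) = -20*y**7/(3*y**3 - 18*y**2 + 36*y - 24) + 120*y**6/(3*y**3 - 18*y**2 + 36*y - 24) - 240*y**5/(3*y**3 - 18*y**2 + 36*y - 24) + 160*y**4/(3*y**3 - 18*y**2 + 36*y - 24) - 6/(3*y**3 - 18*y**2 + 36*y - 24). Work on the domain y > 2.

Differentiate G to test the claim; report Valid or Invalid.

Invalid: d/dy[G] - f = 2/(y**3 - 6*y**2 + 12*y - 8), which is not 0.

d/dy[G] = -20*y**4/3
d/dy[G] - f(y) = 2/(y**3 - 6*y**2 + 12*y - 8) != 0.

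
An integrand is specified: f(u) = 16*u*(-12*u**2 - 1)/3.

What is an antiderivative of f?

The substitution w = -4*u**2 - 1/3 works: f is exactly (dF/dw)*(dw/du) for that inner function.
Check: d/du[-(-12*u**2 - 1)**2/9] = -64*u**3 - 16*u/3, which equals f(u).

An antiderivative is F(u) = -(-12*u**2 - 1)**2/9.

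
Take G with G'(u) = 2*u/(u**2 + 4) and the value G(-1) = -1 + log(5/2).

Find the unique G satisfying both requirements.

The substitution w = u**2/2 + 2 works: G'(u) is exactly (dG/dw)*(dw/du) for that inner function.
A general antiderivative is log(u**2/2 + 2) + C.
The condition gives C = -1 + log(5/2) - (log(5/2)) = -1.
So G(u) = log(u**2/2 + 2) - 1.
Check: d/du[log(u**2/2 + 2) - 1] = 2*u/(u**2 + 4) = G'(u).

G(u) = log(u**2/2 + 2) - 1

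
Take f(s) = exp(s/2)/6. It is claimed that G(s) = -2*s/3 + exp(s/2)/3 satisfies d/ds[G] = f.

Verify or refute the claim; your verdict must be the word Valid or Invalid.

d/ds[G] = exp(s/2)/6 - 2/3
d/ds[G] - f(s) = -2/3 != 0.

Invalid: d/ds[G] - f = -2/3, which is not 0.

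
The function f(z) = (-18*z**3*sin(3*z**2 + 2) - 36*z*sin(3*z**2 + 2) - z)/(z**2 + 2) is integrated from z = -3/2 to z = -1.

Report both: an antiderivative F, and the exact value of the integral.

Antiderivative: F(z) = -log(z**2/2 + 1)/2 + 3*cos(3*z**2 + 2); value = -log(3/2)/2 + log(17/8)/2 + 3*cos(5) - 3*cos(35/4)

An antiderivative F(z) passes only if d/dz[F] lands on f(z) exactly.
F(z) = -log(z**2/2 + 1)/2 + 3*cos(3*z**2 + 2) is an antiderivative of f.
Check: d/dz[-log(z**2/2 + 1)/2 + 3*cos(3*z**2 + 2)] = (-18*z**3*sin(3*z**2 + 2) - 36*z*sin(3*z**2 + 2) - z)/(z**2 + 2) = f(z).
F(-1) = -log(3/2)/2 + 3*cos(5); F(-3/2) = 3*cos(35/4) - log(17/8)/2.
Integral = F(-1) - F(-3/2) = -log(3/2)/2 + log(17/8)/2 + 3*cos(5) - 3*cos(35/4).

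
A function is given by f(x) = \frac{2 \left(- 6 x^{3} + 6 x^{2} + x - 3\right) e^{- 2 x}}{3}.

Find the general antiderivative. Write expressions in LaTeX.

Recognize the product-rule pattern: f = u'v + uv' with u = 2 x^{3} + x^{2} + \frac{2 x}{3} + \frac{4}{3}, v = e^{- 2 x}, so integration by parts undoes it.
Check: d/dx[\frac{\left(6 x^{3} + 3 x^{2} + 2 x + 4\right) e^{- 2 x}}{3}] = \frac{\left(- 12 x^{3} + 12 x^{2} + 2 x - 6\right) e^{- 2 x}}{3}, which equals f(x).

F(x) = \frac{\left(6 x^{3} + 3 x^{2} + 2 x + 4\right) e^{- 2 x}}{3} + C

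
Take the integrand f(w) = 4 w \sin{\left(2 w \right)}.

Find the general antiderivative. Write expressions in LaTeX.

A first test for any F(w): its w-derivative must equal f(w) identically.
Check: d/dw[- 2 w \cos{\left(2 w \right)} + \sin{\left(2 w \right)}] = 4 w \sin{\left(2 w \right)} = f(w).

F(w) = - 2 w \cos{\left(2 w \right)} + \sin{\left(2 w \right)} + C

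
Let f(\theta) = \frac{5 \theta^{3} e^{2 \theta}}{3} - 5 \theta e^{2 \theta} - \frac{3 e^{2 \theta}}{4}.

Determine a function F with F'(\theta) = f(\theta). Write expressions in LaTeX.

An antiderivative is F(\theta) = \frac{5 \theta^{3} e^{2 \theta}}{6} - \frac{5 \theta^{2} e^{2 \theta}}{4} - \frac{5 \theta e^{2 \theta}}{4} + \frac{e^{2 \theta}}{4}.

Recognize the product-rule pattern: f = u'v + uv' with u = \frac{5 \theta^{3}}{6} - \frac{5 \theta^{2}}{4} - \frac{5 \theta}{4} + \frac{1}{4}, v = e^{2 \theta}, so integration by parts undoes it.
Check: d/d\theta[\frac{5 \theta^{3} e^{2 \theta}}{6} - \frac{5 \theta^{2} e^{2 \theta}}{4} - \frac{5 \theta e^{2 \theta}}{4} + \frac{e^{2 \theta}}{4}] = \frac{5 \theta^{3} e^{2 \theta}}{3} - 5 \theta e^{2 \theta} - \frac{3 e^{2 \theta}}{4} = f(\theta).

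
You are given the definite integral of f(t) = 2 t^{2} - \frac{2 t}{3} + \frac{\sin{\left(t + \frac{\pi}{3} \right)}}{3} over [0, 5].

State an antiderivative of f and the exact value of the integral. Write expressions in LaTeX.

Antiderivative: F(t) = \frac{8 t^{3} - 4 t^{2} - 4 \cos{\left(t + \frac{\pi}{3} \right)} + 9}{12}; value = \frac{451}{6} - \frac{\cos{\left(\frac{\pi}{3} + 5 \right)}}{3}

The integrand splits into summands that can be handled one at a time.
F(t) = \frac{8 t^{3} - 4 t^{2} - 4 \cos{\left(t + \frac{\pi}{3} \right)} + 9}{12} is an antiderivative of f.
Check: d/dt[\frac{8 t^{3} - 4 t^{2} - 4 \cos{\left(t + \frac{\pi}{3} \right)} + 9}{12}] = 2 t^{2} - \frac{2 t}{3} + \frac{\sin{\left(t + \frac{\pi}{3} \right)}}{3} = f(t).
F(5) = \frac{303}{4} - \frac{\cos{\left(\frac{\pi}{3} + 5 \right)}}{3}; F(0) = \frac{7}{12}.
Integral = F(5) - F(0) = \frac{451}{6} - \frac{\cos{\left(\frac{\pi}{3} + 5 \right)}}{3}.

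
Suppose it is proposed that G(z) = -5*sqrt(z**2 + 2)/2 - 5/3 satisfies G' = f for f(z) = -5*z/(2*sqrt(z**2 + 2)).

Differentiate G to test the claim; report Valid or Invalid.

d/dz[G] = -5*z/(2*sqrt(z**2 + 2))
This equals f(z) exactly, so the claim holds.

Valid. The derivative of G reproduces f.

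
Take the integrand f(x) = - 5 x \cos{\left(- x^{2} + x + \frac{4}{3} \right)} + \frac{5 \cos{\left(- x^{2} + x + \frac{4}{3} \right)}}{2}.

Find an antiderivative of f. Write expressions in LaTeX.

An antiderivative is F(x) = \frac{5 \sin{\left(- x^{2} + x + \frac{4}{3} \right)}}{2}.

f matches the chain-rule pattern g'(h)*h' with inner function h(x) = - x^{2} + x + \frac{4}{3}; substituting u = h(x) collapses the integral.
Check: d/dx[\frac{5 \sin{\left(- x^{2} + x + \frac{4}{3} \right)}}{2}] = - 5 x \cos{\left(- x^{2} + x + \frac{4}{3} \right)} + \frac{5 \cos{\left(- x^{2} + x + \frac{4}{3} \right)}}{2} = f(x).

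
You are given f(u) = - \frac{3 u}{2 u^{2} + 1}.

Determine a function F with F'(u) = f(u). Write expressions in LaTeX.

The substitution w = 4 u^{2} + 2 works: f is exactly (dF/dw)*(dw/du) for that inner function.
Check: d/du[- \frac{3 \log{\left(4 u^{2} + 2 \right)}}{4}] = - \frac{3 u}{2 u^{2} + 1} = f(u).

An antiderivative is F(u) = - \frac{3 \log{\left(4 u^{2} + 2 \right)}}{4}.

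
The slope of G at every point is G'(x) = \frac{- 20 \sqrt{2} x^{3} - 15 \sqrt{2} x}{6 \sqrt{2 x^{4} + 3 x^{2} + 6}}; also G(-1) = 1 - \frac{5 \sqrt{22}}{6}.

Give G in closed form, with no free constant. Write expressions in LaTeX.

The substitution u = x^{4} + \frac{3 x^{2}}{2} + 3 works: G'(x) is exactly (dG/du)*(du/dx) for that inner function.
A general antiderivative is - \frac{5 \sqrt{x^{4} + \frac{3 x^{2}}{2} + 3}}{3} + C.
The condition gives C = 1 - \frac{5 \sqrt{22}}{6} - (- \frac{5 \sqrt{22}}{6}) = 1.
So G(x) = 1 - \frac{5 \sqrt{x^{4} + \frac{3 x^{2}}{2} + 3}}{3}.
Check: d/dx[1 - \frac{5 \sqrt{x^{4} + \frac{3 x^{2}}{2} + 3}}{3}] = \frac{- 20 \sqrt{2} x^{3} - 15 \sqrt{2} x}{6 \sqrt{2 x^{4} + 3 x^{2} + 6}} = G'(x).

G(x) = 1 - \frac{5 \sqrt{x^{4} + \frac{3 x^{2}}{2} + 3}}{3}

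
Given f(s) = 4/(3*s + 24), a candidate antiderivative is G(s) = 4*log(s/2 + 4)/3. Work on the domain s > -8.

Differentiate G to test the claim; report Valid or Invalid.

Valid - differentiating G returns exactly f.

d/ds[G] = 4/(3*s + 24)
This equals f(s) exactly, so the claim holds.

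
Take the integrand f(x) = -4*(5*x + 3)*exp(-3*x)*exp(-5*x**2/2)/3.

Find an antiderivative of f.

The substitution u = -5*x**2/2 - 3*x works: f is exactly (dF/du)*(du/dx) for that inner function.
Check: d/dx[4*exp(-3*x)*exp(-5*x**2/2)/3] = (-20*x - 12)*exp(-3*x)*exp(-5*x**2/2)/3, which equals f(x).

An antiderivative is F(x) = 4*exp(-3*x)*exp(-5*x**2/2)/3.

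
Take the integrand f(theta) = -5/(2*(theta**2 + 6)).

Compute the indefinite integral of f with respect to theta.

Recover f(theta) by differentiating a candidate F(theta); any mismatch rules it out.
Check: d/dtheta[-5*sqrt(6)*atan(sqrt(6)*theta/6)/12] = -5/(2*theta**2 + 12), which equals f(theta).

F(theta) = -5*sqrt(6)*atan(sqrt(6)*theta/6)/12 + C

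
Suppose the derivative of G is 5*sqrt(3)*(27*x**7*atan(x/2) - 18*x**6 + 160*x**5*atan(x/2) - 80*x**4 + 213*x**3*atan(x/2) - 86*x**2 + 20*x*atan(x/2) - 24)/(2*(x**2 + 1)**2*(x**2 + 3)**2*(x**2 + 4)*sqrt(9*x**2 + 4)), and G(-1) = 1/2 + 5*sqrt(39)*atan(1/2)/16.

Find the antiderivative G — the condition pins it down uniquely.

Check a candidate G(x) by differentiating: d/dx[G] must match the given G'(x).
A general antiderivative is -15*sqrt(3*x**2 + 4/3)*atan(x/2)/(4*(x**4/2 + 2*x**2 + 3/2)) + C.
The condition gives C = 1/2 + 5*sqrt(39)*atan(1/2)/16 - (5*sqrt(39)*atan(1/2)/16) = 1/2.
So G(x) = -15*sqrt(3*x**2 + 4/3)*atan(x/2)/(2*x**4 + 8*x**2 + 6) + 1/2.
Check: d/dx[-15*sqrt(3*x**2 + 4/3)*atan(x/2)/(2*x**4 + 8*x**2 + 6) + 1/2] = (135*sqrt(3)*x**7*atan(x/2) - 90*sqrt(3)*x**6 + 800*sqrt(3)*x**5*atan(x/2) - 400*sqrt(3)*x**4 + 1065*sqrt(3)*x**3*atan(x/2) - 430*sqrt(3)*x**2 + 100*sqrt(3)*x*atan(x/2) - 120*sqrt(3))/(2*x**10*sqrt(9*x**2 + 4) + 24*x**8*sqrt(9*x**2 + 4) + 108*x**6*sqrt(9*x**2 + 4) + 224*x**4*sqrt(9*x**2 + 4) + 210*x**2*sqrt(9*x**2 + 4) + 72*sqrt(9*x**2 + 4)), which equals G'(x).

G(x) = -15*sqrt(3*x**2 + 4/3)*atan(x/2)/(2*x**4 + 8*x**2 + 6) + 1/2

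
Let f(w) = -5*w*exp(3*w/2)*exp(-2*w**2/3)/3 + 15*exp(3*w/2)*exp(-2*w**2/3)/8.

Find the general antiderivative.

F(w) = 5*exp(-2*w**2/3 + 3*w/2)/4 + C

The substitution u = -2*w**2/3 + 3*w/2 works: f is exactly (dF/du)*(du/dw) for that inner function.
Check: d/dw[5*exp(-2*w**2/3 + 3*w/2)/4] = -5*w*exp(3*w/2)*exp(-2*w**2/3)/3 + 15*exp(3*w/2)*exp(-2*w**2/3)/8 = f(w).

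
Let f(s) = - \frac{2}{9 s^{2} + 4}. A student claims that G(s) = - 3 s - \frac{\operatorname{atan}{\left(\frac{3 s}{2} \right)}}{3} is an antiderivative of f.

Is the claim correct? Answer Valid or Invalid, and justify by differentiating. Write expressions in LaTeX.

d/ds[G] = \frac{- 27 s^{2} - 14}{9 s^{2} + 4}
d/ds[G] - f(s) = -3 != 0.

Invalid: d/ds[G] - f = -3, which is not 0.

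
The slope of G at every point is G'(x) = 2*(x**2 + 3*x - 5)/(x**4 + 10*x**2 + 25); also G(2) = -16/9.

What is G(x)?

G'(x) has the shape u'v + uv' for u = 1/(x**2/2 + 5/2) and v = -x - 3/2 — it is the derivative of the product u*v.
A general antiderivative is (-x - 3/2)/(x**2/2 + 5/2) + C.
The condition gives C = -16/9 - (-7/9) = -1.
So G(x) = -x/(x**2/2 + 5/2) - 1 - 3/(x**2 + 5).
Check: d/dx[-x/(x**2/2 + 5/2) - 1 - 3/(x**2 + 5)] = (2*x**2 + 6*x - 10)/(x**4 + 10*x**2 + 25), which equals G'(x).

G(x) = -x/(x**2/2 + 5/2) - 1 - 3/(x**2 + 5)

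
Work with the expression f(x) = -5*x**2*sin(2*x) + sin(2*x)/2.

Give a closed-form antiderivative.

Integrate term by term and add the pieces.
Check: d/dx[(5*x**2*cos(2*x) - 5*x*sin(2*x) - 3*cos(2*x))/2] = -5*x**2*sin(2*x) + sin(2*x)/2 = f(x).

An antiderivative is F(x) = (5*x**2*cos(2*x) - 5*x*sin(2*x) - 3*cos(2*x))/2.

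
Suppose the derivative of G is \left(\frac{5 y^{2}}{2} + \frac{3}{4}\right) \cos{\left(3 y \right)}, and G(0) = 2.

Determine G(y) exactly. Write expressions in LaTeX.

G(y) = \frac{5 y^{2} \sin{\left(3 y \right)}}{6} + \frac{5 y \cos{\left(3 y \right)}}{9} + \frac{7 \sin{\left(3 y \right)}}{108} + 2

For G(y) to be correct, d/dy[G] must agree with the stated G'(y) identically.
A general antiderivative is \frac{5 y^{2} \sin{\left(3 y \right)}}{6} + \frac{5 y \cos{\left(3 y \right)}}{9} + \frac{7 \sin{\left(3 y \right)}}{108} + C.
The condition gives C = 2 - (0) = 2.
So G(y) = \frac{5 y^{2} \sin{\left(3 y \right)}}{6} + \frac{5 y \cos{\left(3 y \right)}}{9} + \frac{7 \sin{\left(3 y \right)}}{108} + 2.
Check: d/dy[\frac{5 y^{2} \sin{\left(3 y \right)}}{6} + \frac{5 y \cos{\left(3 y \right)}}{9} + \frac{7 \sin{\left(3 y \right)}}{108} + 2] = \frac{5 y^{2} \cos{\left(3 y \right)}}{2} + \frac{3 \cos{\left(3 y \right)}}{4}, which equals G'(y).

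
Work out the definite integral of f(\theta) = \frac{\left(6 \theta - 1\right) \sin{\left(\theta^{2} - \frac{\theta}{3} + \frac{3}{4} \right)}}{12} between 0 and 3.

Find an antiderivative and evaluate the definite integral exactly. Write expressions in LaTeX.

The substitution u = \theta^{2} - \frac{\theta}{3} + \frac{3}{4} works: f is exactly (dF/du)*(du/d\theta) for that inner function.
F(\theta) = - \frac{\cos{\left(\theta^{2} - \frac{\theta}{3} + \frac{3}{4} \right)}}{4} is an antiderivative of f.
Check: d/d\theta[- \frac{\cos{\left(\theta^{2} - \frac{\theta}{3} + \frac{3}{4} \right)}}{4}] = \frac{\theta \sin{\left(\theta^{2} - \frac{\theta}{3} + \frac{3}{4} \right)}}{2} - \frac{\sin{\left(\theta^{2} - \frac{\theta}{3} + \frac{3}{4} \right)}}{12}, which equals f(\theta).
F(3) = - \frac{\cos{\left(\frac{35}{4} \right)}}{4}; F(0) = - \frac{\cos{\left(\frac{3}{4} \right)}}{4}.
Integral = F(3) - F(0) = \frac{\cos{\left(\frac{3}{4} \right)}}{4} - \frac{\cos{\left(\frac{35}{4} \right)}}{4}.

Antiderivative: F(\theta) = - \frac{\cos{\left(\theta^{2} - \frac{\theta}{3} + \frac{3}{4} \right)}}{4}; value = \frac{\cos{\left(\frac{3}{4} \right)}}{4} - \frac{\cos{\left(\frac{35}{4} \right)}}{4}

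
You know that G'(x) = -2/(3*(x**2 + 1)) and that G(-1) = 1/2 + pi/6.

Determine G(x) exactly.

G(x) = (3 - 4*atan(x))/6

Recover the given G'(x) by differentiating a candidate G(x); any mismatch rules it out.
A general antiderivative is -2*atan(x)/3 + C.
The condition gives C = 1/2 + pi/6 - (pi/6) = 1/2.
So G(x) = (3 - 4*atan(x))/6.
Check: d/dx[(3 - 4*atan(x))/6] = -2/(3*x**2 + 3), which equals G'(x).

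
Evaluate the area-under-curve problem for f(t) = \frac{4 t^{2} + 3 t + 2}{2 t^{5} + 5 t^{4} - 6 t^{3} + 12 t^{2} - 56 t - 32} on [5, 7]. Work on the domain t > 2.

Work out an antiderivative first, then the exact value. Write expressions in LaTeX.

The denominator factors as \left(t - 2\right) \left(t + 4\right) \left(2 t + 1\right) \left(t^{2} + 4\right); partial fractions split f into directly integrable pieces: - \frac{49 t - 16}{340 \left(t^{2} + 4\right)} - \frac{24}{595 \left(2 t + 1\right)} + \frac{9}{140 \left(t + 4\right)} + \frac{1}{10 \left(t - 2\right)}.
F(t) = \frac{\log{\left(t - 2 \right)}}{10} - \frac{12 \log{\left(t + \frac{1}{2} \right)}}{595} + \frac{9 \log{\left(t + 4 \right)}}{140} - \frac{49 \log{\left(t^{2} + 4 \right)}}{680} + \frac{2 \operatorname{atan}{\left(\frac{t}{2} \right)}}{85} is an antiderivative of f.
Check: d/dt[\frac{\log{\left(t - 2 \right)}}{10} - \frac{12 \log{\left(t + \frac{1}{2} \right)}}{595} + \frac{9 \log{\left(t + 4 \right)}}{140} - \frac{49 \log{\left(t^{2} + 4 \right)}}{680} + \frac{2 \operatorname{atan}{\left(\frac{t}{2} \right)}}{85}] = \frac{4 t^{2} + 3 t + 2}{2 t^{5} + 5 t^{4} - 6 t^{3} + 12 t^{2} - 56 t - 32} = f(t).
F(7) = - \frac{49 \log{\left(53 \right)}}{680} - \frac{12 \log{\left(\frac{15}{2} \right)}}{595} + \frac{2 \operatorname{atan}{\left(\frac{7}{2} \right)}}{85} + \frac{9 \log{\left(11 \right)}}{140} + \frac{\log{\left(5 \right)}}{10}; F(5) = - \frac{49 \log{\left(29 \right)}}{680} - \frac{12 \log{\left(\frac{11}{2} \right)}}{595} + \frac{2 \operatorname{atan}{\left(\frac{5}{2} \right)}}{85} + \frac{\log{\left(3 \right)}}{10} + \frac{9 \log{\left(9 \right)}}{140}.
Integral = F(7) - F(5) = - \frac{49 \log{\left(53 \right)}}{680} - \frac{9 \log{\left(9 \right)}}{140} - \frac{\log{\left(3 \right)}}{10} - \frac{12 \log{\left(\frac{15}{2} \right)}}{595} - \frac{2 \operatorname{atan}{\left(\frac{5}{2} \right)}}{85} + \frac{2 \operatorname{atan}{\left(\frac{7}{2} \right)}}{85} + \frac{12 \log{\left(\frac{11}{2} \right)}}{595} + \frac{9 \log{\left(11 \right)}}{140} + \frac{\log{\left(5 \right)}}{10} + \frac{49 \log{\left(29 \right)}}{680}.

Antiderivative: F(t) = \frac{\log{\left(t - 2 \right)}}{10} - \frac{12 \log{\left(t + \frac{1}{2} \right)}}{595} + \frac{9 \log{\left(t + 4 \right)}}{140} - \frac{49 \log{\left(t^{2} + 4 \right)}}{680} + \frac{2 \operatorname{atan}{\left(\frac{t}{2} \right)}}{85}; value = - \frac{49 \log{\left(53 \right)}}{680} - \frac{9 \log{\left(9 \right)}}{140} - \frac{\log{\left(3 \right)}}{10} - \frac{12 \log{\left(\frac{15}{2} \right)}}{595} - \frac{2 \operatorname{atan}{\left(\frac{5}{2} \right)}}{85} + \frac{2 \operatorname{atan}{\left(\frac{7}{2} \right)}}{85} + \frac{12 \log{\left(\frac{11}{2} \right)}}{595} + \frac{9 \log{\left(11 \right)}}{140} + \frac{\log{\left(5 \right)}}{10} + \frac{49 \log{\left(29 \right)}}{680}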